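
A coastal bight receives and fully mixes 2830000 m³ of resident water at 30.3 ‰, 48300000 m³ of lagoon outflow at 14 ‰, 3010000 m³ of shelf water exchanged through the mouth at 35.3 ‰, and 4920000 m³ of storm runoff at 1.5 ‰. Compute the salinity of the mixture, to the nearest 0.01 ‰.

14.83 ‰

Salt balance:
salt = 2,830,000×30.3 + 48,300,000×14 + 3,010,000×35.3 + 4,920,000×1.5 = 85,749,000 + 676,200,000 + 106,253,000 + 7,380,000 = 875,582,000
volume = 2,830,000 + 48,300,000 + 3,010,000 + 4,920,000 = 59,060,000 m³
S = 875,582,000 / 59,060,000 = 14.8253 ‰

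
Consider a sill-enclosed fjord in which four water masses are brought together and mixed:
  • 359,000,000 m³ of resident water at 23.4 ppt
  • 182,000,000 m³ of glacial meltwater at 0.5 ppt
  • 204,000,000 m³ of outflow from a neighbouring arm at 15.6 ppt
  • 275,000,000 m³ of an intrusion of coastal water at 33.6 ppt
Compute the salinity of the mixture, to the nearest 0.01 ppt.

20.50 ppt

Conserving salt mass:
salt = 359,000,000×23.4 + 182,000,000×0.5 + 204,000,000×15.6 + 275,000,000×33.6 = 8,400,600,000 + 91,000,000 + 3,182,400,000 + 9,240,000,000 = 20,914,000,000
volume = 359,000,000 + 182,000,000 + 204,000,000 + 275,000,000 = 1,020,000,000 m³
S = 20,914,000,000 / 1,020,000,000 = 20.5039 ppt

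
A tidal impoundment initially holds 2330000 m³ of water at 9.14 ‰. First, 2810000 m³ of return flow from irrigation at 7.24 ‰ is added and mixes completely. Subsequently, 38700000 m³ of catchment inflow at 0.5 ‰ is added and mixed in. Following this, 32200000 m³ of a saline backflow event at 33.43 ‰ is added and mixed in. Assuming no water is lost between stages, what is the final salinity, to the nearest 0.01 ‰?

Weighted by volume,
Initial salt = 2,330,000×9.14 = 21,296,200
After stage 1: salt = 21,296,200 + 2,810,000×7.24 = 41,640,600; volume = 5,140,000 m³; S = 8.101 ‰
After stage 2: salt = 41,640,600 + 38,700,000×0.5 = 60,990,600; volume = 43,840,000 m³; S = 1.391 ‰
After stage 3: salt = 60,990,600 + 32,200,000×33.43 = 1,137,436,600; volume = 76,040,000 m³
S = 1,137,436,600 / 76,040,000 = 14.9584 ‰

14.96 ‰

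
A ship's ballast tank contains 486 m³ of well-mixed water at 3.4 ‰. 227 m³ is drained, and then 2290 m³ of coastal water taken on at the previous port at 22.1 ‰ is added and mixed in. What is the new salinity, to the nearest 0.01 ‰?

Remaining after removal: 259 m³ at 3.4 ‰ (salt = 880.6)
After addition: salt = 880.6 + 2,290×22.1 = 51,489.6; volume = 2,549 m³
S = 51,489.6 / 2,549 = 20.1999 ‰

20.20 ‰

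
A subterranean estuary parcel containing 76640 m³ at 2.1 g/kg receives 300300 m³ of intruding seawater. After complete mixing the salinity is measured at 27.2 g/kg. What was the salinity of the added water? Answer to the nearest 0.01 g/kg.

33.61 g/kg

Salt balance: 76,640×2.1 + 300,300×S = 376,940×27.2
160,944 + 300,300·S = 10,252,768
S = (10,252,768 − 160,944) / 300,300 = 33.6058 g/kg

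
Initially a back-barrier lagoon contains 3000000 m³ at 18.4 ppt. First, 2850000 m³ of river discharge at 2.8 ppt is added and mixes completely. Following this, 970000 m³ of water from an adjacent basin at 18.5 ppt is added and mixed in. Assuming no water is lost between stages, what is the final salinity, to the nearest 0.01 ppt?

Conserving salt mass:
Initial salt = 3,000,000×18.4 = 55,200,000
After stage 1: salt = 55,200,000 + 2,850,000×2.8 = 63,180,000; volume = 5,850,000 m³; S = 10.8 ppt
After stage 2: salt = 63,180,000 + 970,000×18.5 = 81,125,000; volume = 6,820,000 m³
S = 81,125,000 / 6,820,000 = 11.8952 ppt

11.90 ppt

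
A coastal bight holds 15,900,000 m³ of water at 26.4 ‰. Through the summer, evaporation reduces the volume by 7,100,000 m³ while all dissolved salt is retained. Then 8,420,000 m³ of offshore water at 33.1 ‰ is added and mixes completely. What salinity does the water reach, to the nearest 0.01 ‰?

After evaporation: salt = 15,900,000×26.4 = 419,760,000; volume = 15,900,000 − 7,100,000 = 8,800,000 m³
After mixing: salt = 419,760,000 + 8,420,000×33.1 = 698,462,000; volume = 8,800,000 + 8,420,000 = 17,220,000 m³
S = 698,462,000 / 17,220,000 = 40.5611 ‰

40.56 ‰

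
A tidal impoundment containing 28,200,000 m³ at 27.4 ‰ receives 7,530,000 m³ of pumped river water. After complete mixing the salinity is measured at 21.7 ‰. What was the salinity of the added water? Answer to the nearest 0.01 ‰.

Salt balance: 28,200,000×27.4 + 7,530,000×S = 35,730,000×21.7
772,680,000 + 7,530,000·S = 775,341,000
S = (775,341,000 − 772,680,000) / 7,530,000 = 0.3534 ‰

0.35 ‰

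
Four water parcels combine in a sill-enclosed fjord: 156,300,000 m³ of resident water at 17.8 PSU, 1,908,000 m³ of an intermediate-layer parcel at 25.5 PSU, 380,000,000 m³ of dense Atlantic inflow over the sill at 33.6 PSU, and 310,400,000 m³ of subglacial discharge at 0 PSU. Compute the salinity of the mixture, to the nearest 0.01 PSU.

By conservation of dissolved salt,
salt = 156,300,000×17.8 + 1,908,000×25.5 + 380,000,000×33.6 + 310,400,000×0 = 2,782,140,000 + 48,654,000 + 12,768,000,000 + 0 = 15,598,794,000
volume = 156,300,000 + 1,908,000 + 380,000,000 + 310,400,000 = 848,608,000 m³
S = 15,598,794,000 / 848,608,000 = 18.3816 PSU

18.38 PSU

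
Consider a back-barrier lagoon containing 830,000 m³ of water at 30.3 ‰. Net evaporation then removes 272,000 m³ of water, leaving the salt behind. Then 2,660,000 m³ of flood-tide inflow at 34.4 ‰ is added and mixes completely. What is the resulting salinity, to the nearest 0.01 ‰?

36.25 ‰

After evaporation: salt = 830,000×30.3 = 25,149,000; volume = 830,000 − 272,000 = 558,000 m³
After mixing: salt = 25,149,000 + 2,660,000×34.4 = 116,653,000; volume = 558,000 + 2,660,000 = 3,218,000 m³
S = 116,653,000 / 3,218,000 = 36.2502 ‰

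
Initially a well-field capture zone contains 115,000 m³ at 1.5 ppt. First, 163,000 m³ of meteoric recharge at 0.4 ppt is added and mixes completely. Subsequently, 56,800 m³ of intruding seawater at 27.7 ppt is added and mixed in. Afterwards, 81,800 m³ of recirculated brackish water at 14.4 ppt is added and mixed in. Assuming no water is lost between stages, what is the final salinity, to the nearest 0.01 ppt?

7.17 ppt

Total salt / total volume:
Initial salt = 115,000×1.5 = 172,500
After stage 1: salt = 172,500 + 163,000×0.4 = 237,700; volume = 278,000 m³; S = 0.855 ppt
After stage 2: salt = 237,700 + 56,800×27.7 = 1,811,060; volume = 334,800 m³; S = 5.409 ppt
After stage 3: salt = 1,811,060 + 81,800×14.4 = 2,988,980; volume = 416,600 m³
S = 2,988,980 / 416,600 = 7.1747 ppt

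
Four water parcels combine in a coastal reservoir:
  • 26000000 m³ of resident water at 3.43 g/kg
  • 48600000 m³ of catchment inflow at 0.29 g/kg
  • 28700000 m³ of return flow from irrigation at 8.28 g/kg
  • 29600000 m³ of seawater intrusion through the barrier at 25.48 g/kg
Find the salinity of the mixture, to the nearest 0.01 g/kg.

Mass of salt is conserved:
salt = 26,000,000×3.43 + 48,600,000×0.29 + 28,700,000×8.28 + 29,600,000×25.48 = 89,180,000 + 14,094,000 + 237,636,000 + 754,208,000 = 1,095,118,000
volume = 26,000,000 + 48,600,000 + 28,700,000 + 29,600,000 = 132,900,000 m³
S = 1,095,118,000 / 132,900,000 = 8.2402 g/kg

8.24 g/kg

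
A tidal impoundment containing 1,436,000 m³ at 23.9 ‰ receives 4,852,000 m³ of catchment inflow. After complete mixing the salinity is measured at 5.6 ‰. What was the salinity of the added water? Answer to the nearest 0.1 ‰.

0.2 ‰

Salt balance: 1,436,000×23.9 + 4,852,000×S = 6,288,000×5.6
34,320,400 + 4,852,000·S = 35,212,800
S = (35,212,800 − 34,320,400) / 4,852,000 = 0.1839 ‰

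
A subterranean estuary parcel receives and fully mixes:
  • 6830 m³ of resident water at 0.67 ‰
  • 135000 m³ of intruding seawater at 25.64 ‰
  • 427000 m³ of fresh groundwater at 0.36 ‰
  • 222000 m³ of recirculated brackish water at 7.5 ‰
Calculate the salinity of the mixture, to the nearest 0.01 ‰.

6.68 ‰

Conserving salt mass:
salt = 6,830×0.67 + 135,000×25.64 + 427,000×0.36 + 222,000×7.5 = 4,576.1 + 3,461,400 + 153,720 + 1,665,000 = 5,284,696.1
volume = 6,830 + 135,000 + 427,000 + 222,000 = 790,830 m³
S = 5,284,696.1 / 790,830 = 6.6825 ‰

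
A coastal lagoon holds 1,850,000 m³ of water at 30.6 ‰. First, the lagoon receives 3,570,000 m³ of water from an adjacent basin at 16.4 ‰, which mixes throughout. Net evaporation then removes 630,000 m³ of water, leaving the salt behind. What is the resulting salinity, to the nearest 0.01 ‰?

After mixing: salt = 1,850,000×30.6 + 3,570,000×16.4 = 115,158,000; volume = 5,420,000 m³
After evaporation: salt unchanged = 115,158,000; volume = 5,420,000 − 630,000 = 4,790,000 m³
S = 115,158,000 / 4,790,000 = 24.0413 ‰

24.04 ‰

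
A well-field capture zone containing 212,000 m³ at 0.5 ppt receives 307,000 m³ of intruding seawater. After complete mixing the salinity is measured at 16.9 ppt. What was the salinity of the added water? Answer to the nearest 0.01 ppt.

Salt balance: 212,000×0.5 + 307,000×S = 519,000×16.9
106,000 + 307,000·S = 8,771,100
S = (8,771,100 − 106,000) / 307,000 = 28.2251 ppt

28.23 ppt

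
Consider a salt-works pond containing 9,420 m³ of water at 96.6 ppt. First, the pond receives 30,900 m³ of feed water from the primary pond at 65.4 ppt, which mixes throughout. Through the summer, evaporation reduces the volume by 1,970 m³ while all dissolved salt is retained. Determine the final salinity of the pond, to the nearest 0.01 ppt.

After mixing: salt = 9,420×96.6 + 30,900×65.4 = 2,930,832; volume = 40,320 m³
After evaporation: salt unchanged = 2,930,832; volume = 40,320 − 1,970 = 38,350 m³
S = 2,930,832 / 38,350 = 76.4233 ppt

76.42 ppt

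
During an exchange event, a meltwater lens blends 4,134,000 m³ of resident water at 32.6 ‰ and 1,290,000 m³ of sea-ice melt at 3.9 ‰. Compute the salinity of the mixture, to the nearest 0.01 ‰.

25.77 ‰

By conservation of dissolved salt,
salt = 4,134,000×32.6 + 1,290,000×3.9 = 134,768,400 + 5,031,000 = 139,799,400
volume = 4,134,000 + 1,290,000 = 5,424,000 m³
S = 139,799,400 / 5,424,000 = 25.7742 ‰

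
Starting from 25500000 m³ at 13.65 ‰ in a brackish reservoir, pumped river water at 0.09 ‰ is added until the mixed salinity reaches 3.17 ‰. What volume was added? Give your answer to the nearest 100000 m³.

86800000 m³

Salt balance: 25,500,000×13.65 + V×0.09 = (25,500,000+V)×3.17
348,075,000 + 0.09V = 80,835,000 + 3.17V
267,240,000 = 3.08V
V = 86,766,233.77 m³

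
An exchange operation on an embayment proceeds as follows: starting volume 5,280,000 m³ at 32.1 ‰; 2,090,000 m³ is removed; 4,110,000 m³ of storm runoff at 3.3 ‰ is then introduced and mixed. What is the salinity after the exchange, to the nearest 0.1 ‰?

15.9 ‰

Remaining after removal: 3,190,000 m³ at 32.1 ‰ (salt = 102,399,000)
After addition: salt = 102,399,000 + 4,110,000×3.3 = 115,962,000; volume = 7,300,000 m³
S = 115,962,000 / 7,300,000 = 15.8852 ‰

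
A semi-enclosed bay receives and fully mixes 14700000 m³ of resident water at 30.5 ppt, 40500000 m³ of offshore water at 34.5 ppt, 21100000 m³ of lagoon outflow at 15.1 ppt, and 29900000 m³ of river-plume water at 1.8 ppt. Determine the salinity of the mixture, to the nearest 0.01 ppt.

20.89 ppt

By conservation of dissolved salt,
salt = 14,700,000×30.5 + 40,500,000×34.5 + 21,100,000×15.1 + 29,900,000×1.8 = 448,350,000 + 1,397,250,000 + 318,610,000 + 53,820,000 = 2,218,030,000
volume = 14,700,000 + 40,500,000 + 21,100,000 + 29,900,000 = 106,200,000 m³
S = 2,218,030,000 / 106,200,000 = 20.8854 ppt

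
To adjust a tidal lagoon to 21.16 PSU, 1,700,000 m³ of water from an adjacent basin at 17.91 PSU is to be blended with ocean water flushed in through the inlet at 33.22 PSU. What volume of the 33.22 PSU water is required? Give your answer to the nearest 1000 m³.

Salt balance: 1,700,000×17.91 + V×33.22 = (1,700,000+V)×21.16
30,447,000 + 33.22V = 35,972,000 + 21.16V
5,525,000 = 12.06V
V = 458,126.04 m³

458000 m³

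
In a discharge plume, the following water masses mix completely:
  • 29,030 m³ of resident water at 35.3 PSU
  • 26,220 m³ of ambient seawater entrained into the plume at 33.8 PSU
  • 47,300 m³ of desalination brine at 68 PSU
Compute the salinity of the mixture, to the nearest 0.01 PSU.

By conservation of dissolved salt,
salt = 29,030×35.3 + 26,220×33.8 + 47,300×68 = 1,024,759 + 886,236 + 3,216,400 = 5,127,395
volume = 29,030 + 26,220 + 47,300 = 102,550 m³
S = 5,127,395 / 102,550 = 49.999 PSU

50.00 PSU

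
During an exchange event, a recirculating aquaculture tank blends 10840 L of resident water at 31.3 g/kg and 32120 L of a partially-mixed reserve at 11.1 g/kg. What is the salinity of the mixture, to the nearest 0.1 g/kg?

Salt balance:
salt = 10,840×31.3 + 32,120×11.1 = 339,292 + 356,532 = 695,824
volume = 10,840 + 32,120 = 42,960 L
S = 695,824 / 42,960 = 16.197 g/kg

16.2 g/kg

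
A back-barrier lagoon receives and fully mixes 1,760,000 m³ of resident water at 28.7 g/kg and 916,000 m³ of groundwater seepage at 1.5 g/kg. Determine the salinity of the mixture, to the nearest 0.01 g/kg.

19.39 g/kg

By conservation of dissolved salt,
salt = 1,760,000×28.7 + 916,000×1.5 = 50,512,000 + 1,374,000 = 51,886,000
volume = 1,760,000 + 916,000 = 2,676,000 m³
S = 51,886,000 / 2,676,000 = 19.3894 g/kg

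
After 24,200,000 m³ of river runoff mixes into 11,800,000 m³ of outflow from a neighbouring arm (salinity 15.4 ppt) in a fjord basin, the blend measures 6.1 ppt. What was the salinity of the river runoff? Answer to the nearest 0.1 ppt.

Salt balance: 11,800,000×15.4 + 24,200,000×S = 36,000,000×6.1
181,720,000 + 24,200,000·S = 219,600,000
S = (219,600,000 − 181,720,000) / 24,200,000 = 1.5653 ppt

1.6 ppt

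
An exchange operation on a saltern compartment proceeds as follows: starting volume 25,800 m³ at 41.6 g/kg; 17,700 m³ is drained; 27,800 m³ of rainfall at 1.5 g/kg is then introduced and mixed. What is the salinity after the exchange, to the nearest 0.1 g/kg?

10.5 g/kg

Remaining after removal: 8,100 m³ at 41.6 g/kg (salt = 336,960)
After addition: salt = 336,960 + 27,800×1.5 = 378,660; volume = 35,900 m³
S = 378,660 / 35,900 = 10.5476 g/kg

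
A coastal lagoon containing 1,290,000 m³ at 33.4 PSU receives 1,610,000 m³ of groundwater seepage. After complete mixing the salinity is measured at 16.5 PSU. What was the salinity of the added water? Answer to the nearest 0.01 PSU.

2.96 PSU

Salt balance: 1,290,000×33.4 + 1,610,000×S = 2,900,000×16.5
43,086,000 + 1,610,000·S = 47,850,000
S = (47,850,000 − 43,086,000) / 1,610,000 = 2.959 PSU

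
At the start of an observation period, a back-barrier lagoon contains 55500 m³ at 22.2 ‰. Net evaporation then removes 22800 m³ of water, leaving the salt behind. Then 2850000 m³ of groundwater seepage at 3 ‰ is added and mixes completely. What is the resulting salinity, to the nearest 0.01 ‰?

3.39 ‰

After evaporation: salt = 55,500×22.2 = 1,232,100; volume = 55,500 − 22,800 = 32,700 m³
After mixing: salt = 1,232,100 + 2,850,000×3 = 9,782,100; volume = 32,700 + 2,850,000 = 2,882,700 m³
S = 9,782,100 / 2,882,700 = 3.3934 ‰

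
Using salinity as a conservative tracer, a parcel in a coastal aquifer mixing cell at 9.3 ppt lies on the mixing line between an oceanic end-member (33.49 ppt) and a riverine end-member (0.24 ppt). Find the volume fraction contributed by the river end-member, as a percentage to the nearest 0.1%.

72.8%

Let f be the freshwater fraction. Salt balance per unit volume:
f×0.24 + (1−f)×33.49 = 9.3
f = (33.49 − 9.3) / (33.49 − 0.24) = 24.19/33.25 = 0.7275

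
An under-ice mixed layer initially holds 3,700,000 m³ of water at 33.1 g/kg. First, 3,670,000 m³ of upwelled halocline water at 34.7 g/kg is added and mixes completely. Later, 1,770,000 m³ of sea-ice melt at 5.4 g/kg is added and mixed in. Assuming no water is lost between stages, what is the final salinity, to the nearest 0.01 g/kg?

28.38 g/kg

Conserving salt mass:
Initial salt = 3,700,000×33.1 = 122,470,000
After stage 1: salt = 122,470,000 + 3,670,000×34.7 = 249,819,000; volume = 7,370,000 m³; S = 33.897 g/kg
After stage 2: salt = 249,819,000 + 1,770,000×5.4 = 259,377,000; volume = 9,140,000 m³
S = 259,377,000 / 9,140,000 = 28.3782 g/kg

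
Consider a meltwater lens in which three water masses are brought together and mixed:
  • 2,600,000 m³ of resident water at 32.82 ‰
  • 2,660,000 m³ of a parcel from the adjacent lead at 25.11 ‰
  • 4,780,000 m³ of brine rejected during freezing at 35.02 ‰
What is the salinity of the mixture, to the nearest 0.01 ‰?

31.82 ‰

Total salt / total volume:
salt = 2,600,000×32.82 + 2,660,000×25.11 + 4,780,000×35.02 = 85,332,000 + 66,792,600 + 167,395,600 = 319,520,200
volume = 2,600,000 + 2,660,000 + 4,780,000 = 10,040,000 m³
S = 319,520,200 / 10,040,000 = 31.8247 ‰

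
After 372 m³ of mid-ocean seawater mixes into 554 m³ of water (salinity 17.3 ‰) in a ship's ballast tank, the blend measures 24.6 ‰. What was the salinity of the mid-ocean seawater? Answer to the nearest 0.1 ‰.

Salt balance: 554×17.3 + 372×S = 926×24.6
9,584.2 + 372·S = 22,779.6
S = (22,779.6 − 9,584.2) / 372 = 35.4715 ‰

35.5 ‰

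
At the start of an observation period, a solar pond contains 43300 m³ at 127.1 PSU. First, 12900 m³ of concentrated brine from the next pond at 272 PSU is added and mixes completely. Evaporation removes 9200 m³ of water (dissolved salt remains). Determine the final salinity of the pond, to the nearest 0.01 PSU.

191.75 PSU

After mixing: salt = 43,300×127.1 + 12,900×272 = 9,012,230; volume = 56,200 m³
After evaporation: salt unchanged = 9,012,230; volume = 56,200 − 9,200 = 47,000 m³
S = 9,012,230 / 47,000 = 191.7496 PSU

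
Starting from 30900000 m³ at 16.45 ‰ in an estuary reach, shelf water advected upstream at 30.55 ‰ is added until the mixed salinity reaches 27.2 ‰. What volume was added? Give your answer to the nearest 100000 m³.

Salt balance: 30,900,000×16.45 + V×30.55 = (30,900,000+V)×27.2
508,305,000 + 30.55V = 840,480,000 + 27.2V
332,175,000 = 3.35V
V = 99,156,716.42 m³

99200000 m³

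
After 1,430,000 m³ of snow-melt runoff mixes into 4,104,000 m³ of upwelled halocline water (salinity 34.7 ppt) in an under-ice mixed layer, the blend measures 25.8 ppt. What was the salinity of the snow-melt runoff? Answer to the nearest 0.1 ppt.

Salt balance: 4,104,000×34.7 + 1,430,000×S = 5,534,000×25.8
142,408,800 + 1,430,000·S = 142,777,200
S = (142,777,200 − 142,408,800) / 1,430,000 = 0.2576 ppt

0.3 ppt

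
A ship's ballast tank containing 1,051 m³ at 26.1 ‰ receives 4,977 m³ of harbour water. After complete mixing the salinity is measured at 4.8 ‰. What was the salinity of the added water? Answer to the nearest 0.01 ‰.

0.30 ‰

Salt balance: 1,051×26.1 + 4,977×S = 6,028×4.8
27,431.1 + 4,977·S = 28,934.4
S = (28,934.4 − 27,431.1) / 4,977 = 0.302 ‰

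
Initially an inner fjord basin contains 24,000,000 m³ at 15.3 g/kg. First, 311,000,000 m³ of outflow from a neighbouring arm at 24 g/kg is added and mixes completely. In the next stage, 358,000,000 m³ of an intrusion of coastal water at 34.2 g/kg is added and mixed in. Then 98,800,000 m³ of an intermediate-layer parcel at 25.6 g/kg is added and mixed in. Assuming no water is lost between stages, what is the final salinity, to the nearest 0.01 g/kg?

Total salt / total volume:
Initial salt = 24,000,000×15.3 = 367,200,000
After stage 1: salt = 367,200,000 + 311,000,000×24 = 7,831,200,000; volume = 335,000,000 m³; S = 23.377 g/kg
After stage 2: salt = 7,831,200,000 + 358,000,000×34.2 = 20,074,800,000; volume = 693,000,000 m³; S = 28.968 g/kg
After stage 3: salt = 20,074,800,000 + 98,800,000×25.6 = 22,604,080,000; volume = 791,800,000 m³
S = 22,604,080,000 / 791,800,000 = 28.5477 g/kg

28.55 g/kg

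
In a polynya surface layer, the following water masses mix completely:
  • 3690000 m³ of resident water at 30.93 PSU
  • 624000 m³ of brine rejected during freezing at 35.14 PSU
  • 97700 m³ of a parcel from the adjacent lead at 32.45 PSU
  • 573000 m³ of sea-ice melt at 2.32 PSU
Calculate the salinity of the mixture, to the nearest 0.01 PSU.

Conserving salt mass:
salt = 3,690,000×30.93 + 624,000×35.14 + 97,700×32.45 + 573,000×2.32 = 114,131,700 + 21,927,360 + 3,170,365 + 1,329,360 = 140,558,785
volume = 3,690,000 + 624,000 + 97,700 + 573,000 = 4,984,700 m³
S = 140,558,785 / 4,984,700 = 28.198 PSU

28.20 PSU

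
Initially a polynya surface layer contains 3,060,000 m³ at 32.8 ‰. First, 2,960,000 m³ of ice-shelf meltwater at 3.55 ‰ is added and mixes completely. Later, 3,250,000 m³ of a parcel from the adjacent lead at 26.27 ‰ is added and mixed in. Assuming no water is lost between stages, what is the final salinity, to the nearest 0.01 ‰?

21.17 ‰

Total salt / total volume:
Initial salt = 3,060,000×32.8 = 100,368,000
After stage 1: salt = 100,368,000 + 2,960,000×3.55 = 110,876,000; volume = 6,020,000 m³; S = 18.418 ‰
After stage 2: salt = 110,876,000 + 3,250,000×26.27 = 196,253,500; volume = 9,270,000 m³
S = 196,253,500 / 9,270,000 = 21.1708 ‰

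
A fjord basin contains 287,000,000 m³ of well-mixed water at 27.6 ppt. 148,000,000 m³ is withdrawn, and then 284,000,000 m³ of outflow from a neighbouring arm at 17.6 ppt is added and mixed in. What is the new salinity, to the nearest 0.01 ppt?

Remaining after removal: 139,000,000 m³ at 27.6 ppt (salt = 3,836,400,000)
After addition: salt = 3,836,400,000 + 284,000,000×17.6 = 8,834,800,000; volume = 423,000,000 m³
S = 8,834,800,000 / 423,000,000 = 20.8861 ppt

20.89 ppt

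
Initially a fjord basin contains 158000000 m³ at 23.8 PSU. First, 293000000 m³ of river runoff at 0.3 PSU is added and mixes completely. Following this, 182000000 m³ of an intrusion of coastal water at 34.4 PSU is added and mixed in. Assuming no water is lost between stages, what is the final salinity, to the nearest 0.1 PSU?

16.0 PSU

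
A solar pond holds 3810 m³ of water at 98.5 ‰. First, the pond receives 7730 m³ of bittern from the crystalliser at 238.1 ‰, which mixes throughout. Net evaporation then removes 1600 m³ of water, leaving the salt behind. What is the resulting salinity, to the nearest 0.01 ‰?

After mixing: salt = 3,810×98.5 + 7,730×238.1 = 2,215,798; volume = 11,540 m³
After evaporation: salt unchanged = 2,215,798; volume = 11,540 − 1,600 = 9,940 m³
S = 2,215,798 / 9,940 = 222.9173 ‰

222.92 ‰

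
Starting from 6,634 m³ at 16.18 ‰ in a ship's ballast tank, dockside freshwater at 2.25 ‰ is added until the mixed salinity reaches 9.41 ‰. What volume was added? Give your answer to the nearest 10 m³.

Salt balance: 6,634×16.18 + V×2.25 = (6,634+V)×9.41
107,338.12 + 2.25V = 62,425.94 + 9.41V
44,912.18 = 7.16V
V = 6,272.65 m³

6270 m³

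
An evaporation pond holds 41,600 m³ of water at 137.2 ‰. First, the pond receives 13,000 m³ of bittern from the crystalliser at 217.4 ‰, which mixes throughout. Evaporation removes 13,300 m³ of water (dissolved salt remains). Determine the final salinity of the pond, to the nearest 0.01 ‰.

After mixing: salt = 41,600×137.2 + 13,000×217.4 = 8,533,720; volume = 54,600 m³
After evaporation: salt unchanged = 8,533,720; volume = 54,600 − 13,300 = 41,300 m³
S = 8,533,720 / 41,300 = 206.6276 ‰

206.63 ‰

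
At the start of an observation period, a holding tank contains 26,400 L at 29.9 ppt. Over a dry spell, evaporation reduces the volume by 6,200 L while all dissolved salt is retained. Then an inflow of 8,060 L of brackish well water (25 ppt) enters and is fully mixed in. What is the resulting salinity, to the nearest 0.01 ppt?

35.06 ppt

After evaporation: salt = 26,400×29.9 = 789,360; volume = 26,400 − 6,200 = 20,200 L
After mixing: salt = 789,360 + 8,060×25 = 990,860; volume = 20,200 + 8,060 = 28,260 L
S = 990,860 / 28,260 = 35.0623 ppt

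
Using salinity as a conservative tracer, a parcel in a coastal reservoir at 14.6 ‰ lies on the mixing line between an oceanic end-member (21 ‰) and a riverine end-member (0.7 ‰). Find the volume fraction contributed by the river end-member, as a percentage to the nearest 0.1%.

Let f be the freshwater fraction. Salt balance per unit volume:
f×0.7 + (1−f)×21 = 14.6
f = (21 − 14.6) / (21 − 0.7) = 6.4/20.3 = 0.3153

31.5%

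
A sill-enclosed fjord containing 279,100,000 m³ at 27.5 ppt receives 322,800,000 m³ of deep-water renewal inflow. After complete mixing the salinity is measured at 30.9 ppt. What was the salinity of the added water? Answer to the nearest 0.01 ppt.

33.84 ppt

Salt balance: 279,100,000×27.5 + 322,800,000×S = 601,900,000×30.9
7,675,250,000 + 322,800,000·S = 18,598,710,000
S = (18,598,710,000 − 7,675,250,000) / 322,800,000 = 33.8397 ppt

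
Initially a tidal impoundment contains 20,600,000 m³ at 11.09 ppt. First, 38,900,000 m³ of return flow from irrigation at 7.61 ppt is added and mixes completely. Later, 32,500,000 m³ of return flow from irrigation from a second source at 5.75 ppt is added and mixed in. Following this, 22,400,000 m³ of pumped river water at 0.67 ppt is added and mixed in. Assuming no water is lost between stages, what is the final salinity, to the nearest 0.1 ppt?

6.3 ppt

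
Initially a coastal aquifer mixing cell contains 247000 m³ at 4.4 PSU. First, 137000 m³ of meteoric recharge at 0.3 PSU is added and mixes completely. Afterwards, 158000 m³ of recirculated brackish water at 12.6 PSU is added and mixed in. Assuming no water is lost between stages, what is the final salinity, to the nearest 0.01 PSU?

5.75 PSU

Salt balance:
Initial salt = 247,000×4.4 = 1,086,800
After stage 1: salt = 1,086,800 + 137,000×0.3 = 1,127,900; volume = 384,000 m³; S = 2.937 PSU
After stage 2: salt = 1,127,900 + 158,000×12.6 = 3,118,700; volume = 542,000 m³
S = 3,118,700 / 542,000 = 5.7541 PSU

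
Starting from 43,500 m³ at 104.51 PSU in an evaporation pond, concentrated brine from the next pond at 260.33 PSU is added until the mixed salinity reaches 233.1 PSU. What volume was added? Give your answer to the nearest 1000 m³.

Salt balance: 43,500×104.51 + V×260.33 = (43,500+V)×233.1
4,546,185 + 260.33V = 10,139,850 + 233.1V
5,593,665 = 27.23V
V = 205,422.88 m³

205000 m³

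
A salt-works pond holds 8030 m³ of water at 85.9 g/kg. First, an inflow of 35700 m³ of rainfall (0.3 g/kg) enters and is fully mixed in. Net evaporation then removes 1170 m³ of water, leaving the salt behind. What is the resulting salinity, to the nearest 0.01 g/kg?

16.46 g/kg

After mixing: salt = 8,030×85.9 + 35,700×0.3 = 700,487; volume = 43,730 m³
After evaporation: salt unchanged = 700,487; volume = 43,730 − 1,170 = 42,560 m³
S = 700,487 / 42,560 = 16.4588 g/kg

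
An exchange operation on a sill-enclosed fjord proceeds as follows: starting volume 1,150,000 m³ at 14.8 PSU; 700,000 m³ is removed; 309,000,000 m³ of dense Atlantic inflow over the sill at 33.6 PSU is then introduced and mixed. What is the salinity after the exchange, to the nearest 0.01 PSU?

Remaining after removal: 450,000 m³ at 14.8 PSU (salt = 6,660,000)
After addition: salt = 6,660,000 + 309,000,000×33.6 = 10,389,060,000; volume = 309,450,000 m³
S = 10,389,060,000 / 309,450,000 = 33.5727 PSU

33.57 PSU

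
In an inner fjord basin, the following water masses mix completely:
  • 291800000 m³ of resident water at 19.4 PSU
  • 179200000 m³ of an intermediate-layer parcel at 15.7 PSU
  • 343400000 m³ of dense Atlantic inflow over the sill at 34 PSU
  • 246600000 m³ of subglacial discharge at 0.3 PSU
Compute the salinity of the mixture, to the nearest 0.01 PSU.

By conservation of dissolved salt,
salt = 291,800,000×19.4 + 179,200,000×15.7 + 343,400,000×34 + 246,600,000×0.3 = 5,660,920,000 + 2,813,440,000 + 11,675,600,000 + 73,980,000 = 20,223,940,000
volume = 291,800,000 + 179,200,000 + 343,400,000 + 246,600,000 = 1,061,000,000 m³
S = 20,223,940,000 / 1,061,000,000 = 19.0612 PSU

19.06 PSU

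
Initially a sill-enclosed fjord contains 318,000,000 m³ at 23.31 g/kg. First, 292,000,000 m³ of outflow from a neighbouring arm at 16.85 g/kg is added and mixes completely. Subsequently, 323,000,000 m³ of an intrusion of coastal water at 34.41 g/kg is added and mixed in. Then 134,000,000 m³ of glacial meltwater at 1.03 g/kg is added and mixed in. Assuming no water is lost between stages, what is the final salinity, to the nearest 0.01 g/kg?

22.10 g/kg

Salt balance:
Initial salt = 318,000,000×23.31 = 7,412,580,000
After stage 1: salt = 7,412,580,000 + 292,000,000×16.85 = 12,332,780,000; volume = 610,000,000 m³; S = 20.218 g/kg
After stage 2: salt = 12,332,780,000 + 323,000,000×34.41 = 23,447,210,000; volume = 933,000,000 m³; S = 25.131 g/kg
After stage 3: salt = 23,447,210,000 + 134,000,000×1.03 = 23,585,230,000; volume = 1,067,000,000 m³
S = 23,585,230,000 / 1,067,000,000 = 22.1042 g/kg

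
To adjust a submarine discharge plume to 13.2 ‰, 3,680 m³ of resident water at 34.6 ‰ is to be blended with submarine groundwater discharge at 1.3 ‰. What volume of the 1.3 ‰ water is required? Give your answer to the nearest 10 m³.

6620 m³

Salt balance: 3,680×34.6 + V×1.3 = (3,680+V)×13.2
127,328 + 1.3V = 48,576 + 13.2V
78,752 = 11.9V
V = 6,617.82 m³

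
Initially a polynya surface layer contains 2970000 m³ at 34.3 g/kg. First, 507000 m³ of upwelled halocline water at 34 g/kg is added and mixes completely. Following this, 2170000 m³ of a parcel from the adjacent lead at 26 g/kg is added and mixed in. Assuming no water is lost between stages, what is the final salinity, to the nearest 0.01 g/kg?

31.08 g/kg

Total salt / total volume:
Initial salt = 2,970,000×34.3 = 101,871,000
After stage 1: salt = 101,871,000 + 507,000×34 = 119,109,000; volume = 3,477,000 m³; S = 34.256 g/kg
After stage 2: salt = 119,109,000 + 2,170,000×26 = 175,529,000; volume = 5,647,000 m³
S = 175,529,000 / 5,647,000 = 31.0836 g/kg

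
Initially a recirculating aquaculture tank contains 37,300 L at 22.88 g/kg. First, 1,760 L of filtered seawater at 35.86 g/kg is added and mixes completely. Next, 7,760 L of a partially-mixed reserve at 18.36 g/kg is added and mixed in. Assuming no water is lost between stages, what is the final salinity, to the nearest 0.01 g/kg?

Mass of salt is conserved:
Initial salt = 37,300×22.88 = 853,424
After stage 1: salt = 853,424 + 1,760×35.86 = 916,537.6; volume = 39,060 L; S = 23.465 g/kg
After stage 2: salt = 916,537.6 + 7,760×18.36 = 1,059,011.2; volume = 46,820 L
S = 1,059,011.2 / 46,820 = 22.6188 g/kg

22.62 g/kg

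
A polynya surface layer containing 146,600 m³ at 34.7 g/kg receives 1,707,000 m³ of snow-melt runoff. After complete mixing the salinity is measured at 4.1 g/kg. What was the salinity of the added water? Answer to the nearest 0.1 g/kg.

Salt balance: 146,600×34.7 + 1,707,000×S = 1,853,600×4.1
5,087,020 + 1,707,000·S = 7,599,760
S = (7,599,760 − 5,087,020) / 1,707,000 = 1.472 g/kg

1.5 g/kg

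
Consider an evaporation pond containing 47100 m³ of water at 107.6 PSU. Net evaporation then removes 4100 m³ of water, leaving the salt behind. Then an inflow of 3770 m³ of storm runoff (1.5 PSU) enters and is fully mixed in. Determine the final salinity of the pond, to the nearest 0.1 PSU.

108.5 PSU

After evaporation: salt = 47,100×107.6 = 5,067,960; volume = 47,100 − 4,100 = 43,000 m³
After mixing: salt = 5,067,960 + 3,770×1.5 = 5,073,615; volume = 43,000 + 3,770 = 46,770 m³
S = 5,073,615 / 46,770 = 108.4801 PSU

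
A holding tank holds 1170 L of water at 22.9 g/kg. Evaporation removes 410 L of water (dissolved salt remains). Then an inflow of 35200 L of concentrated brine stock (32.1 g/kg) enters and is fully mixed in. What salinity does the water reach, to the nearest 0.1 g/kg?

32.2 g/kg

After evaporation: salt = 1,170×22.9 = 26,793; volume = 1,170 − 410 = 760 L
After mixing: salt = 26,793 + 35,200×32.1 = 1,156,713; volume = 760 + 35,200 = 35,960 L
S = 1,156,713 / 35,960 = 32.1667 g/kg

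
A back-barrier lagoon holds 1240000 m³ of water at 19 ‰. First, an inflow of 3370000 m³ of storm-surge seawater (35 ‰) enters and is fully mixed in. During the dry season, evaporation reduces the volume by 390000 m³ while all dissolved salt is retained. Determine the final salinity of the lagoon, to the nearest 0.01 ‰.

After mixing: salt = 1,240,000×19 + 3,370,000×35 = 141,510,000; volume = 4,610,000 m³
After evaporation: salt unchanged = 141,510,000; volume = 4,610,000 − 390,000 = 4,220,000 m³
S = 141,510,000 / 4,220,000 = 33.5332 ‰

33.53 ‰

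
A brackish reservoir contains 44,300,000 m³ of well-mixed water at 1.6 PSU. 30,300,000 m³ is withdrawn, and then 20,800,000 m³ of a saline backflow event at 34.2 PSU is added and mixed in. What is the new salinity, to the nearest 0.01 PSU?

21.09 PSU

Remaining after removal: 14,000,000 m³ at 1.6 PSU (salt = 22,400,000)
After addition: salt = 22,400,000 + 20,800,000×34.2 = 733,760,000; volume = 34,800,000 m³
S = 733,760,000 / 34,800,000 = 21.0851 PSU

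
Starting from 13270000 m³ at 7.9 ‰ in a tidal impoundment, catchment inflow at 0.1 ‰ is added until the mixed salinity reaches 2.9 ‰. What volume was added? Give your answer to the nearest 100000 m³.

23700000 m³

Salt balance: 13,270,000×7.9 + V×0.1 = (13,270,000+V)×2.9
104,833,000 + 0.1V = 38,483,000 + 2.9V
66,350,000 = 2.8V
V = 23,696,428.57 m³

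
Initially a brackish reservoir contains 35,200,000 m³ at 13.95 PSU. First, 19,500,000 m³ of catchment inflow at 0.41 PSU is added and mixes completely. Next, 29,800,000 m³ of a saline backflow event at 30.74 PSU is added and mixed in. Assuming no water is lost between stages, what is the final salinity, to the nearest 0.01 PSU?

16.75 PSU

Conserving salt mass:
Initial salt = 35,200,000×13.95 = 491,040,000
After stage 1: salt = 491,040,000 + 19,500,000×0.41 = 499,035,000; volume = 54,700,000 m³; S = 9.123 PSU
After stage 2: salt = 499,035,000 + 29,800,000×30.74 = 1,415,087,000; volume = 84,500,000 m³
S = 1,415,087,000 / 84,500,000 = 16.7466 PSU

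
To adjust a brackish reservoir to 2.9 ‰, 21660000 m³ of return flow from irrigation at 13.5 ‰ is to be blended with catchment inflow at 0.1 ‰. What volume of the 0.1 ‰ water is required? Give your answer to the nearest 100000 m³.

82000000 m³

Salt balance: 21,660,000×13.5 + V×0.1 = (21,660,000+V)×2.9
292,410,000 + 0.1V = 62,814,000 + 2.9V
229,596,000 = 2.8V
V = 81,998,571.43 m³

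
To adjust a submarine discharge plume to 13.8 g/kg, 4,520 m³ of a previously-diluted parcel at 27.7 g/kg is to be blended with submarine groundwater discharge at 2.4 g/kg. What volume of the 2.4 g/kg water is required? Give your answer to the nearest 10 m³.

5510 m³

Salt balance: 4,520×27.7 + V×2.4 = (4,520+V)×13.8
125,204 + 2.4V = 62,376 + 13.8V
62,828 = 11.4V
V = 5,511.23 m³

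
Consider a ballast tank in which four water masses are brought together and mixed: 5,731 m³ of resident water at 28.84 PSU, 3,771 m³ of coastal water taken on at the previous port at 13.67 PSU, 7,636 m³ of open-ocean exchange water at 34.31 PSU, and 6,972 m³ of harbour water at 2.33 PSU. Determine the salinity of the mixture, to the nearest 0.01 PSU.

Weighted by volume,
salt = 5,731×28.84 + 3,771×13.67 + 7,636×34.31 + 6,972×2.33 = 165,282.04 + 51,549.57 + 261,991.16 + 16,244.76 = 495,067.53
volume = 5,731 + 3,771 + 7,636 + 6,972 = 24,110 m³
S = 495,067.53 / 24,110 = 20.5337 PSU

20.53 PSU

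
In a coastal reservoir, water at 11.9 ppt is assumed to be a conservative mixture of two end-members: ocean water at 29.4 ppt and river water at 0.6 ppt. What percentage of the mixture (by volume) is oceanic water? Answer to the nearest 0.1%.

Let g be the oceanic fraction. Salt balance per unit volume:
g×29.4 + (1−g)×0.6 = 11.9
g = (11.9 − 0.6) / (29.4 − 0.6) = 11.3/28.8 = 0.3924

39.2%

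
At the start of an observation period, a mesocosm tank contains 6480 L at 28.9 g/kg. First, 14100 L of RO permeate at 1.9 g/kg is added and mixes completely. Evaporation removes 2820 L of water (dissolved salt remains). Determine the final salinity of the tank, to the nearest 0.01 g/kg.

12.05 g/kg

After mixing: salt = 6,480×28.9 + 14,100×1.9 = 214,062; volume = 20,580 L
After evaporation: salt unchanged = 214,062; volume = 20,580 − 2,820 = 17,760 L
S = 214,062 / 17,760 = 12.053 g/kg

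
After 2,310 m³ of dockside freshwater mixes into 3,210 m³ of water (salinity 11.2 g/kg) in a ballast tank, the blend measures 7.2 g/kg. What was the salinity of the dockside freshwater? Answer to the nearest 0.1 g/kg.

Salt balance: 3,210×11.2 + 2,310×S = 5,520×7.2
35,952 + 2,310·S = 39,744
S = (39,744 − 35,952) / 2,310 = 1.6416 g/kg

1.6 g/kg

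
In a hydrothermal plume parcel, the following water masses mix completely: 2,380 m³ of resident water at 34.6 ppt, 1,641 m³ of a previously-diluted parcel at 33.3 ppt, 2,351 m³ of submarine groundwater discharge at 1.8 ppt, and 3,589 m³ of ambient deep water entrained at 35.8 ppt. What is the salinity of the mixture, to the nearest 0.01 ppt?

27.08 ppt

Total salt / total volume:
salt = 2,380×34.6 + 1,641×33.3 + 2,351×1.8 + 3,589×35.8 = 82,348 + 54,645.3 + 4,231.8 + 128,486.2 = 269,711.3
volume = 2,380 + 1,641 + 2,351 + 3,589 = 9,961 m³
S = 269,711.3 / 9,961 = 27.0767 ppt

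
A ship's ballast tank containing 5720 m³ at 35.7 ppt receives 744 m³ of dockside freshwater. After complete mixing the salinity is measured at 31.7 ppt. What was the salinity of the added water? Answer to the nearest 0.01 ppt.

0.95 ppt

Salt balance: 5,720×35.7 + 744×S = 6,464×31.7
204,204 + 744·S = 204,908.8
S = (204,908.8 − 204,204) / 744 = 0.9473 ppt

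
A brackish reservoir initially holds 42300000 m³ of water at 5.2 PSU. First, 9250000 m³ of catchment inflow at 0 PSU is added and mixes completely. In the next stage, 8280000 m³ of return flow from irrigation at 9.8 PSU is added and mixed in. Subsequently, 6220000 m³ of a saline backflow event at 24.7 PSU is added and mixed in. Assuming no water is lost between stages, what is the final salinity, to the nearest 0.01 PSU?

Weighted by volume,
Initial salt = 42,300,000×5.2 = 219,960,000
After stage 1: salt = 219,960,000 + 9,250,000×0 = 219,960,000; volume = 51,550,000 m³; S = 4.267 PSU
After stage 2: salt = 219,960,000 + 8,280,000×9.8 = 301,104,000; volume = 59,830,000 m³; S = 5.033 PSU
After stage 3: salt = 301,104,000 + 6,220,000×24.7 = 454,738,000; volume = 66,050,000 m³
S = 454,738,000 / 66,050,000 = 6.8848 PSU

6.88 PSU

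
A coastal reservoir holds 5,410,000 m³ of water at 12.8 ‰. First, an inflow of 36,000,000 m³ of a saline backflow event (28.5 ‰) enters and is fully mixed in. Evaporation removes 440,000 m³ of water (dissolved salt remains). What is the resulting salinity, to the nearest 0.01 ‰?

26.73 ‰

After mixing: salt = 5,410,000×12.8 + 36,000,000×28.5 = 1,095,248,000; volume = 41,410,000 m³
After evaporation: salt unchanged = 1,095,248,000; volume = 41,410,000 − 440,000 = 40,970,000 m³
S = 1,095,248,000 / 40,970,000 = 26.7329 ‰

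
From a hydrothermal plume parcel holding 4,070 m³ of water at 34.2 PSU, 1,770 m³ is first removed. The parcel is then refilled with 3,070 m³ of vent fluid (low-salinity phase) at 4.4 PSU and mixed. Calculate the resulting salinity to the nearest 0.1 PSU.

17.2 PSU

Remaining after removal: 2,300 m³ at 34.2 PSU (salt = 78,660)
After addition: salt = 78,660 + 3,070×4.4 = 92,168; volume = 5,370 m³
S = 92,168 / 5,370 = 17.1635 PSU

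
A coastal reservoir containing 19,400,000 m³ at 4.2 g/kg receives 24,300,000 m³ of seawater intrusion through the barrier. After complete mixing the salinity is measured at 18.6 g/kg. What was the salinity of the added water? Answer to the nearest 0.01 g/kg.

Salt balance: 19,400,000×4.2 + 24,300,000×S = 43,700,000×18.6
81,480,000 + 24,300,000·S = 812,820,000
S = (812,820,000 − 81,480,000) / 24,300,000 = 30.0963 g/kg

30.10 g/kg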